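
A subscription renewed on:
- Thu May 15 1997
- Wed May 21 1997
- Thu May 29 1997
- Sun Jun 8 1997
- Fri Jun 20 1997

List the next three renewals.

Fri Jul 4 1997, Sun Jul 20 1997, Thu Aug 7 1997

Gaps: 6, 8, 10, 12 days — each gap is 2 larger than the previous one.
Next gap: 14 days. Fri Jun 20 1997 + 14 days = Fri Jul 4 1997.
Next gap: 16 days. Fri Jul 4 1997 + 16 days = Sun Jul 20 1997.
Next gap: 18 days. Sun Jul 20 1997 + 18 days = Thu Aug 7 1997.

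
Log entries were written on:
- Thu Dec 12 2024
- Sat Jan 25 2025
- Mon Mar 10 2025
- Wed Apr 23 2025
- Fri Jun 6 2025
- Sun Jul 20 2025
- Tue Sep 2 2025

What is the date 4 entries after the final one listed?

Wed Feb 25 2026

The spacing is 44, 44, 44, 44, 44, 44 days — always 44 days.
Tue Sep 2 2025 + 44 days = Thu Oct 16 2025.
Thu Oct 16 2025 + 44 days = Sat Nov 29 2025.
Sat Nov 29 2025 + 44 days = Mon Jan 12 2026.
Mon Jan 12 2026 + 44 days = Wed Feb 25 2026.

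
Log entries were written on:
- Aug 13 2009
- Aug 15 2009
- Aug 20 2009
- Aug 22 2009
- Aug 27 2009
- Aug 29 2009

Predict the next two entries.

Sep 3 2009, Sep 5 2009

Gaps: 2, 5, 2, 5, 2 days — not constant, but cyclic with period 2.
The events fall on every Thursday and Saturday.
Next Thursday: Sep 3 2009.
Next Saturday: Sep 5 2009.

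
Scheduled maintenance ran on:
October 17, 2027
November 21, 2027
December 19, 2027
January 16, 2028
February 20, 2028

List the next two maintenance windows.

March 19, 2028; April 16, 2028

All dates are Sundays, 35, 28, 28, 35 days apart.
Specifically, the 3rd Sunday of each month.
March 2028 — 3rd Sunday is March 19, 2028.
April 2028 — 3rd Sunday is April 16, 2028.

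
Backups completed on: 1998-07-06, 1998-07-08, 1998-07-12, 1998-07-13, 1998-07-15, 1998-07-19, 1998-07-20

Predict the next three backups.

1998-07-22, 1998-07-26, 1998-07-27

The gap pattern 2, 4, 1, 2, 4, 1 repeats every 3 events.
These are the Mondays, Wednesdays and Sundays of each week.
The following Wednesday is 1998-07-22.
The following Sunday is 1998-07-26.
Next Monday: 1998-07-27.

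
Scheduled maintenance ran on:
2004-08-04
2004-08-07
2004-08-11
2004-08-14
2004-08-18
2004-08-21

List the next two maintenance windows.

Every event lands on a Wednesday or Saturday (gaps cycle 3, 4, 3, 4, 3).
So the schedule is: every Wednesday and Saturday.
The following Wednesday is 2004-08-25.
Next Saturday: 2004-08-28.

2004-08-25, 2004-08-28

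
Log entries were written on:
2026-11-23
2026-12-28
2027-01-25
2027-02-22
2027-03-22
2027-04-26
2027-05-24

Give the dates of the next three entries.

Gaps: 35, 28, 28, 28, 35, 28 days — a mix of 28 and 35. Every date is a Monday.
Each is the 4th Monday of its month.
4th Monday of June 2027: 2027-06-28.
July 2027 — 4th Monday is 2027-07-26.
August 2027 — 4th Monday is 2027-08-23.

2027-06-28, 2027-07-26, 2027-08-23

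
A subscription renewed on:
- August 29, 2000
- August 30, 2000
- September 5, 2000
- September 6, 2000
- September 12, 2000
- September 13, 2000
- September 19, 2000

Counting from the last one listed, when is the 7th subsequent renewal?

Every event lands on a Tuesday or Wednesday (gaps cycle 1, 6, 1, 6, 1, 6).
So the schedule is: every Tuesday and Wednesday.
Next Wednesday: September 20, 2000.
Next Tuesday: September 26, 2000.
Next Wednesday: September 27, 2000.
Next Tuesday: October 3, 2000.
Next Wednesday: October 4, 2000.
The following Tuesday is October 10, 2000.
The following Wednesday is October 11, 2000.

October 11, 2000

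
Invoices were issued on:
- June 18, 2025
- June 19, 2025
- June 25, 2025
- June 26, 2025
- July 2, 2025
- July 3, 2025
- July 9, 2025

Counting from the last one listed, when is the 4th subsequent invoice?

July 23, 2025

Gaps: 1, 6, 1, 6, 1, 6 days — not constant, but cyclic with period 2.
The events fall on every Wednesday and Thursday.
The following Thursday is July 10, 2025.
The following Wednesday is July 16, 2025.
The following Thursday is July 17, 2025.
Next Wednesday: July 23, 2025.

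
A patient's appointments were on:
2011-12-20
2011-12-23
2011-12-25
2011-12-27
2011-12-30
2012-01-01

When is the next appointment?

Gaps: 3, 2, 2, 3, 2 days — not constant, but cyclic with period 3.
The events fall on every Tuesday, Friday and Sunday.
The following Tuesday is 2012-01-03.

2012-01-03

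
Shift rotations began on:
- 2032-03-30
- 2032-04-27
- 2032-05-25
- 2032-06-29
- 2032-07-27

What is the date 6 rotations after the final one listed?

Every date is a Tuesday; gaps 28, 28, 35, 28 days.
Each is the last Tuesday of its month (at least one falls on the 29th or later, ruling out '4th Tuesday').
Last Tuesday of August 2032: 2032-08-31.
September 2032 ends with Tuesday 2032-09-28.
Last Tuesday of October 2032: 2032-10-26.
November 2032 ends with Tuesday 2032-11-30.
December 2032 ends with Tuesday 2032-12-28.
January 2033 ends with Tuesday 2033-01-25.

2033-01-25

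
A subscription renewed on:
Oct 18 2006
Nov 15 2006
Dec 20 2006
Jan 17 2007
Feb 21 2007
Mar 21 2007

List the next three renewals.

All dates are Wednesdays, 28, 35, 28, 35, 28 days apart.
Specifically, the 3rd Wednesday of each month.
April 2007 — 3rd Wednesday is Apr 18 2007.
3rd Wednesday of May 2007: May 16 2007.
June 2007 — 3rd Wednesday is Jun 20 2007.

Apr 18 2007, May 16 2007, Jun 20 2007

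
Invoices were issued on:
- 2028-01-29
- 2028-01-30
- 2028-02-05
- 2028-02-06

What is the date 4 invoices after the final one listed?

2028-02-20

Every event lands on a Saturday or Sunday (gaps cycle 1, 6, 1).
So the schedule is: every Saturday and Sunday.
The following Saturday is 2028-02-12.
Next Sunday: 2028-02-13.
Next Saturday: 2028-02-19.
Next Sunday: 2028-02-20.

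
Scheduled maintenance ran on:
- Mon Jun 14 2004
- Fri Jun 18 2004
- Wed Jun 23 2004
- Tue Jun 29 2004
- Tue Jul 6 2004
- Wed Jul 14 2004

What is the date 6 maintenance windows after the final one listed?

The spacing grows by 1 each time: 4, 5, 6, 7, 8 days.
Next gap: 9 days. Wed Jul 14 2004 + 9 days = Fri Jul 23 2004.
Next gap: 10 days. Fri Jul 23 2004 + 10 days = Mon Aug 2 2004.
Next gap: 11 days. Mon Aug 2 2004 + 11 days = Fri Aug 13 2004.
Next gap: 12 days. Fri Aug 13 2004 + 12 days = Wed Aug 25 2004.
Next gap: 13 days. Wed Aug 25 2004 + 13 days = Tue Sep 7 2004.
Next gap: 14 days. Tue Sep 7 2004 + 14 days = Tue Sep 21 2004.

Tue Sep 21 2004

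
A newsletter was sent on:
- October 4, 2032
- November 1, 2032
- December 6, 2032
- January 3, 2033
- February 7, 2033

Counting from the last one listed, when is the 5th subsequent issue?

All dates are Mondays, 28, 35, 28, 35 days apart.
Specifically, the 1st Monday of each month.
March 2033 — 1st Monday is March 7, 2033.
April 2033 — 1st Monday is April 4, 2033.
1st Monday of May 2033: May 2, 2033.
1st Monday of June 2033: June 6, 2033.
1st Monday of July 2033: July 4, 2033.

July 4, 2033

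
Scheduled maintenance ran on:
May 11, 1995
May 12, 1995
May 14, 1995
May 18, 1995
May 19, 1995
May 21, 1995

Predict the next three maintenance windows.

May 25, 1995; May 26, 1995; May 28, 1995

Every event lands on a Thursday or Friday or Sunday (gaps cycle 1, 2, 4, 1, 2).
So the schedule is: every Thursday, Friday and Sunday.
Next Thursday: May 25, 1995.
Next Friday: May 26, 1995.
The following Sunday is May 28, 1995.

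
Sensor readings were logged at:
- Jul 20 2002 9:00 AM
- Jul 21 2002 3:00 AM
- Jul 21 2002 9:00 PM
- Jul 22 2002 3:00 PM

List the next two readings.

Jul 23 2002 9:00 AM, Jul 24 2002 3:00 AM

Gaps: 18, 18, 18 hours — each event is 18 hours after the previous one.
Jul 22 2002 3:00 PM + 18 h = Jul 23 2002 9:00 AM.
Jul 23 2002 9:00 AM + 18 h = Jul 24 2002 3:00 AM.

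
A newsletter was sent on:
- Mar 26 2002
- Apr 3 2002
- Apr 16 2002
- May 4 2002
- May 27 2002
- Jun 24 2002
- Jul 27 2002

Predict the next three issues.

Sep 3 2002, Oct 16 2002, Dec 3 2002

The spacing grows by 5 each time: 8, 13, 18, 23, 28, 33 days.
Next gap: 38 days. Jul 27 2002 + 38 days = Sep 3 2002.
Next gap: 43 days. Sep 3 2002 + 43 days = Oct 16 2002.
Next gap: 48 days. Oct 16 2002 + 48 days = Dec 3 2002.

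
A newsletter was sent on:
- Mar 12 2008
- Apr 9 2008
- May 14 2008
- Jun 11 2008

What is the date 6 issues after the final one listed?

These are Wednesdays at 28- or 35-day spacing (28, 35, 28).
The pattern: 2nd Wednesday of the month.
July 2008 — 2nd Wednesday is Jul 9 2008.
August 2008 — 2nd Wednesday is Aug 13 2008.
2nd Wednesday of September 2008: Sep 10 2008.
2nd Wednesday of October 2008: Oct 8 2008.
November 2008 — 2nd Wednesday is Nov 12 2008.
December 2008 — 2nd Wednesday is Dec 10 2008.

Dec 10 2008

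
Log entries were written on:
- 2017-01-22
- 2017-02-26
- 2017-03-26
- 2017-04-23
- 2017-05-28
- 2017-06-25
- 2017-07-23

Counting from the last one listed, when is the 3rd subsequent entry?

2017-10-22

These are Sundays at 28- or 35-day spacing (35, 28, 28, 35, 28, 28).
The pattern: 4th Sunday of the month.
August 2017 — 4th Sunday is 2017-08-27.
4th Sunday of September 2017: 2017-09-24.
October 2017 — 4th Sunday is 2017-10-22.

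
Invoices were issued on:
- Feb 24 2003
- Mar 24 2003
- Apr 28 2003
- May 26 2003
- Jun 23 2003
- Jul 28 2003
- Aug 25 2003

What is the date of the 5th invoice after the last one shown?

Jan 26 2004

These are Mondays at 28- or 35-day spacing (28, 35, 28, 28, 35, 28).
The pattern: 4th Monday of the month.
September 2003 — 4th Monday is Sep 22 2003.
October 2003 — 4th Monday is Oct 27 2003.
November 2003 — 4th Monday is Nov 24 2003.
4th Monday of December 2003: Dec 22 2003.
4th Monday of January 2004: Jan 26 2004.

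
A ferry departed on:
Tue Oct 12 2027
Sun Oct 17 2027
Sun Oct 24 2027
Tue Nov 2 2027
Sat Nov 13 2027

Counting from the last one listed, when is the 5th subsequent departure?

Sun Feb 6 2028

Intervals are 5, 7, 9, 11 days — an arithmetic progression with common difference 2.
Next gap: 13 days. Sat Nov 13 2027 + 13 days = Fri Nov 26 2027.
Next gap: 15 days. Fri Nov 26 2027 + 15 days = Sat Dec 11 2027.
Next gap: 17 days. Sat Dec 11 2027 + 17 days = Tue Dec 28 2027.
Next gap: 19 days. Tue Dec 28 2027 + 19 days = Sun Jan 16 2028.
Next gap: 21 days. Sun Jan 16 2028 + 21 days = Sun Feb 6 2028.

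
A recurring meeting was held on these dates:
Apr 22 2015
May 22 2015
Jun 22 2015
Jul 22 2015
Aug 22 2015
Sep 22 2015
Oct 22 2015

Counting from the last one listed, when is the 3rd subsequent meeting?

The day-of-month is always 22 (30, 31, 30, 31, 31, 30 days between events).
So this recurs on the 22nd of each month.
November 2015: Nov 22 2015.
December 2015: Dec 22 2015.
January 2016: Jan 22 2016.

Jan 22 2016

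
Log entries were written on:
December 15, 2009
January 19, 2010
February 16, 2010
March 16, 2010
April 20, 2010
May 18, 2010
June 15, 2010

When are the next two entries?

July 20, 2010; August 17, 2010

Gaps: 35, 28, 28, 35, 28, 28 days — a mix of 28 and 35. Every date is a Tuesday.
Each is the 3rd Tuesday of its month.
3rd Tuesday of July 2010: July 20, 2010.
3rd Tuesday of August 2010: August 17, 2010.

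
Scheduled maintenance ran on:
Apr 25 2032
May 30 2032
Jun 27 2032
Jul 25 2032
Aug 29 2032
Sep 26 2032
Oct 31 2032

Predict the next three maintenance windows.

All Sundays; the gaps (35, 28, 28, 35, 28, 35) vary with month length.
This is the last Sunday of each month.
November 2032 ends with Sunday Nov 28 2032.
Last Sunday of December 2032: Dec 26 2032.
Last Sunday of January 2033: Jan 30 2033.

Nov 28 2032, Dec 26 2032, Jan 30 2033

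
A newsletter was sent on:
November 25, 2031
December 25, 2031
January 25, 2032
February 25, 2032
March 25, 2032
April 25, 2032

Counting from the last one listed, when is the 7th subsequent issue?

November 25, 2032

The day-of-month is always 25 (30, 31, 31, 29, 31 days between events).
So this recurs on the 25th of each month.
Next: May 2032 → May 25, 2032.
June 2032: June 25, 2032.
July 2032: July 25, 2032.
Next: August 2032 → August 25, 2032.
Next: September 2032 → September 25, 2032.
October 2032: October 25, 2032.
November 2032: November 25, 2032.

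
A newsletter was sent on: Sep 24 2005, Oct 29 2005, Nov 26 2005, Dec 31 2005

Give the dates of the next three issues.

All Saturdays; the gaps (35, 28, 35) vary with month length.
This is the last Saturday of each month.
Last Saturday of January 2006: Jan 28 2006.
Last Saturday of February 2006: Feb 25 2006.
March 2006 ends with Saturday Mar 25 2006.

Jan 28 2006, Feb 25 2006, Mar 25 2006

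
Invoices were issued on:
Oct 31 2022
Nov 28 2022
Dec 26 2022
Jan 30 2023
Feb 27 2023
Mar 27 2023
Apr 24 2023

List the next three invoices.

Every date is a Monday; gaps 28, 28, 35, 28, 28, 28 days.
Each is the last Monday of its month (at least one falls on the 29th or later, ruling out '4th Monday').
May 2023 ends with Monday May 29 2023.
June 2023 ends with Monday Jun 26 2023.
Last Monday of July 2023: Jul 31 2023.

May 29 2023, Jun 26 2023, Jul 31 2023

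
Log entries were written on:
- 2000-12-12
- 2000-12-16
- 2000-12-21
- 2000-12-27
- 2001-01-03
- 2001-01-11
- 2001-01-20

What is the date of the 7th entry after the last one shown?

2001-04-21

The spacing grows by 1 each time: 4, 5, 6, 7, 8, 9 days.
Next gap: 10 days. 2001-01-20 + 10 days = 2001-01-30.
Next gap: 11 days. 2001-01-30 + 11 days = 2001-02-10.
Next gap: 12 days. 2001-02-10 + 12 days = 2001-02-22.
Next gap: 13 days. 2001-02-22 + 13 days = 2001-03-07.
Next gap: 14 days. 2001-03-07 + 14 days = 2001-03-21.
Next gap: 15 days. 2001-03-21 + 15 days = 2001-04-05.
Next gap: 16 days. 2001-04-05 + 16 days = 2001-04-21.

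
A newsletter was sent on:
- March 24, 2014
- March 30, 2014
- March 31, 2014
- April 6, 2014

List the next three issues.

April 7, 2014; April 13, 2014; April 14, 2014

Gaps: 6, 1, 6 days — not constant, but cyclic with period 2.
The events fall on every Monday and Sunday.
Next Monday: April 7, 2014.
The following Sunday is April 13, 2014.
Next Monday: April 14, 2014.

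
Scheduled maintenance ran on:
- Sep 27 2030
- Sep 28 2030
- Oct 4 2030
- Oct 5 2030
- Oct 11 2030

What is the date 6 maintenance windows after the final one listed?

Every event lands on a Friday or Saturday (gaps cycle 1, 6, 1, 6).
So the schedule is: every Friday and Saturday.
Next Saturday: Oct 12 2030.
Next Friday: Oct 18 2030.
Next Saturday: Oct 19 2030.
Next Friday: Oct 25 2030.
The following Saturday is Oct 26 2030.
The following Friday is Nov 1 2030.

Nov 1 2030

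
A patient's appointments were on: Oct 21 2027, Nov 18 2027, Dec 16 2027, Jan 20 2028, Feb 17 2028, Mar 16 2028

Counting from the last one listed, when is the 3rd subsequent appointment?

Gaps: 28, 28, 35, 28, 28 days — a mix of 28 and 35. Every date is a Thursday.
Each is the 3rd Thursday of its month.
April 2028 — 3rd Thursday is Apr 20 2028.
May 2028 — 3rd Thursday is May 18 2028.
3rd Thursday of June 2028: Jun 15 2028.

Jun 15 2028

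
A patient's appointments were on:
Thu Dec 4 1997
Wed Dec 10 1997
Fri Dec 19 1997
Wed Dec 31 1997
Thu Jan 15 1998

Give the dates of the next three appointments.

Mon Feb 2 1998, Mon Feb 23 1998, Thu Mar 19 1998

Gaps: 6, 9, 12, 15 days — each gap is 3 larger than the previous one.
Next gap: 18 days. Thu Jan 15 1998 + 18 days = Mon Feb 2 1998.
Next gap: 21 days. Mon Feb 2 1998 + 21 days = Mon Feb 23 1998.
Next gap: 24 days. Mon Feb 23 1998 + 24 days = Thu Mar 19 1998.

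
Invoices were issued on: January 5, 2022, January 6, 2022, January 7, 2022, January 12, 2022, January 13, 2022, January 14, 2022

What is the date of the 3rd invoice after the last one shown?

January 21, 2022

Every event lands on a Wednesday or Thursday or Friday (gaps cycle 1, 1, 5, 1, 1).
So the schedule is: every Wednesday, Thursday and Friday.
Next Wednesday: January 19, 2022.
The following Thursday is January 20, 2022.
The following Friday is January 21, 2022.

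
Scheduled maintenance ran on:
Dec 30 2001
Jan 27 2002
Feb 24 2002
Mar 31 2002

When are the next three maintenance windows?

Apr 28 2002, May 26 2002, Jun 30 2002

These are Sundays with 28, 28, 35-day gaps.
Each is the final Sunday of its month — Dec 30 2001 is past the 28th, so '4th Sunday' doesn't fit.
Last Sunday of April 2002: Apr 28 2002.
May 2002 ends with Sunday May 26 2002.
June 2002 ends with Sunday Jun 30 2002.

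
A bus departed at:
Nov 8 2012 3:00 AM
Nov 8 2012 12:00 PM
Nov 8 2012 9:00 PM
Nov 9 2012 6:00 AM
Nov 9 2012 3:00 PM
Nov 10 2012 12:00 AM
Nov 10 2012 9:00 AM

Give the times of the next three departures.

Nov 10 2012 6:00 PM, Nov 11 2012 3:00 AM, Nov 11 2012 12:00 PM

Spacing: 9, 9, 9, 9, 9, 9 h — constant 9 h.
Nov 10 2012 9:00 AM + 9 h = Nov 10 2012 6:00 PM.
Nov 10 2012 6:00 PM + 9 h = Nov 11 2012 3:00 AM.
Nov 11 2012 3:00 AM + 9 h = Nov 11 2012 12:00 PM.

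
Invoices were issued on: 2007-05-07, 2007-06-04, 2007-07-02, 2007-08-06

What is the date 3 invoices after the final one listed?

These are Mondays at 28- or 35-day spacing (28, 28, 35).
The pattern: 1st Monday of the month.
1st Monday of September 2007: 2007-09-03.
October 2007 — 1st Monday is 2007-10-01.
1st Monday of November 2007: 2007-11-05.

2007-11-05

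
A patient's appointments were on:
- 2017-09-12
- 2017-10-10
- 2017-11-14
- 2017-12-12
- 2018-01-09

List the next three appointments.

2018-02-13, 2018-03-13, 2018-04-10

These are Tuesdays at 28- or 35-day spacing (28, 35, 28, 28).
The pattern: 2nd Tuesday of the month.
February 2018 — 2nd Tuesday is 2018-02-13.
March 2018 — 2nd Tuesday is 2018-03-13.
April 2018 — 2nd Tuesday is 2018-04-10.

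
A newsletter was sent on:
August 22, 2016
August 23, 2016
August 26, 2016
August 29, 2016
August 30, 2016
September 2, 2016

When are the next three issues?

Every event lands on a Monday or Tuesday or Friday (gaps cycle 1, 3, 3, 1, 3).
So the schedule is: every Monday, Tuesday and Friday.
Next Monday: September 5, 2016.
Next Tuesday: September 6, 2016.
Next Friday: September 9, 2016.

September 5, 2016; September 6, 2016; September 9, 2016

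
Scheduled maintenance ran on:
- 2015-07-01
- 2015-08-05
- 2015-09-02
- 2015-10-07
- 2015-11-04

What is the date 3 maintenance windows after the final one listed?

These are Wednesdays at 28- or 35-day spacing (35, 28, 35, 28).
The pattern: 1st Wednesday of the month.
1st Wednesday of December 2015: 2015-12-02.
January 2016 — 1st Wednesday is 2016-01-06.
1st Wednesday of February 2016: 2016-02-03.

2016-02-03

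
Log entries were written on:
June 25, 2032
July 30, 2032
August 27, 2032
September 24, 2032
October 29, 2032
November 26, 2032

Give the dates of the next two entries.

December 31, 2032; January 28, 2033

All Fridays; the gaps (35, 28, 28, 35, 28) vary with month length.
This is the last Friday of each month.
Last Friday of December 2032: December 31, 2032.
Last Friday of January 2033: January 28, 2033.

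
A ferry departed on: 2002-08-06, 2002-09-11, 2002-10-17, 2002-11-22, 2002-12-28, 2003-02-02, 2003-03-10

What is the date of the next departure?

2003-04-15

Every event comes 36 days after the last (36, 36, 36, 36, 36, 36).
2003-03-10 + 36 days = 2003-04-15.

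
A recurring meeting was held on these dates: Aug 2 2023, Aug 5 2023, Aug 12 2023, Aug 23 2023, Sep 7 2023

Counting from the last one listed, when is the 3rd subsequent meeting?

Nov 15 2023

The spacing grows by 4 each time: 3, 7, 11, 15 days.
Next gap: 19 days. Sep 7 2023 + 19 days = Sep 26 2023.
Next gap: 23 days. Sep 26 2023 + 23 days = Oct 19 2023.
Next gap: 27 days. Oct 19 2023 + 27 days = Nov 15 2023.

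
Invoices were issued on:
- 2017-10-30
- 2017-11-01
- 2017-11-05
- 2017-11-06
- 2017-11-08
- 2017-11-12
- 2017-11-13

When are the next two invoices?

2017-11-15, 2017-11-19

Every event lands on a Monday or Wednesday or Sunday (gaps cycle 2, 4, 1, 2, 4, 1).
So the schedule is: every Monday, Wednesday and Sunday.
Next Wednesday: 2017-11-15.
Next Sunday: 2017-11-19.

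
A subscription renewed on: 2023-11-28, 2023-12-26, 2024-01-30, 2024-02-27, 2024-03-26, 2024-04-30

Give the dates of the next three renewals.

2024-05-28, 2024-06-25, 2024-07-30

These are Tuesdays with 28, 35, 28, 28, 35-day gaps.
Each is the final Tuesday of its month — 2024-01-30 is past the 28th, so '4th Tuesday' doesn't fit.
Last Tuesday of May 2024: 2024-05-28.
June 2024 ends with Tuesday 2024-06-25.
Last Tuesday of July 2024: 2024-07-30.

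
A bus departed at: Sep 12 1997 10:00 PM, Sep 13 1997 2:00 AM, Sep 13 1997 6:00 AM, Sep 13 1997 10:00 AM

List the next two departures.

Spacing: 4, 4, 4 h — constant 4 h.
Sep 13 1997 10:00 AM + 4 h = Sep 13 1997 2:00 PM.
Sep 13 1997 2:00 PM + 4 h = Sep 13 1997 6:00 PM.

Sep 13 1997 2:00 PM, Sep 13 1997 6:00 PM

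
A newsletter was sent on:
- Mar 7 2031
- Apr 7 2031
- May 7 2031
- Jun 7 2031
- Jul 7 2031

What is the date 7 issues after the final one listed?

Feb 7 2032

Each date is the 7th; the gaps (31, 30, 31, 30) track the month lengths.
The rule is the 7th of each month.
Next: August 2031 → Aug 7 2031.
September 2031: Sep 7 2031.
Next: October 2031 → Oct 7 2031.
Next: November 2031 → Nov 7 2031.
Next: December 2031 → Dec 7 2031.
January 2032: Jan 7 2032.
February 2032: Feb 7 2032.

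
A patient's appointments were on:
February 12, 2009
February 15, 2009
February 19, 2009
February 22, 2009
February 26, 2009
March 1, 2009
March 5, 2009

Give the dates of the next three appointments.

Gaps: 3, 4, 3, 4, 3, 4 days — not constant, but cyclic with period 2.
The events fall on every Thursday and Sunday.
The following Sunday is March 8, 2009.
Next Thursday: March 12, 2009.
The following Sunday is March 15, 2009.

March 8, 2009; March 12, 2009; March 15, 2009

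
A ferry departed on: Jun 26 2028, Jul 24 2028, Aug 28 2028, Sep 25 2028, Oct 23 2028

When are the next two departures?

Nov 27 2028, Dec 25 2028

Gaps: 28, 35, 28, 28 days — a mix of 28 and 35. Every date is a Monday.
Each is the 4th Monday of its month.
November 2028 — 4th Monday is Nov 27 2028.
4th Monday of December 2028: Dec 25 2028.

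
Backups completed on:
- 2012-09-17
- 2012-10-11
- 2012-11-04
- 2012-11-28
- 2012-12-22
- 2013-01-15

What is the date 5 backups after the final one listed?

2013-05-15

The spacing is 24, 24, 24, 24, 24 days — always 24 days.
2013-01-15 + 24 days = 2013-02-08.
2013-02-08 + 24 days = 2013-03-04.
2013-03-04 + 24 days = 2013-03-28.
2013-03-28 + 24 days = 2013-04-21.
2013-04-21 + 24 days = 2013-05-15.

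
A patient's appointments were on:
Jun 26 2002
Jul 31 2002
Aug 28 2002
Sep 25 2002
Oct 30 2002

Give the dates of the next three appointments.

Every date is a Wednesday; gaps 35, 28, 28, 35 days.
Each is the last Wednesday of its month (at least one falls on the 29th or later, ruling out '4th Wednesday').
November 2002 ends with Wednesday Nov 27 2002.
December 2002 ends with Wednesday Dec 25 2002.
Last Wednesday of January 2003: Jan 29 2003.

Nov 27 2002, Dec 25 2002, Jan 29 2003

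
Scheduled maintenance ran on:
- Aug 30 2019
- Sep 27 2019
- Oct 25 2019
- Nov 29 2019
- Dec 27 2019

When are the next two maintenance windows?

These are Fridays with 28, 28, 35, 28-day gaps.
Each is the final Friday of its month — Aug 30 2019 is past the 28th, so '4th Friday' doesn't fit.
January 2020 ends with Friday Jan 31 2020.
February 2020 ends with Friday Feb 28 2020.

Jan 31 2020, Feb 28 2020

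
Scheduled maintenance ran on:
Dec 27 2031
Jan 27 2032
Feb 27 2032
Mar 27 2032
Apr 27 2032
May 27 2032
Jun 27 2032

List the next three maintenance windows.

Jul 27 2032, Aug 27 2032, Sep 27 2032

The day-of-month is always 27 (31, 31, 29, 31, 30, 31 days between events).
So this recurs on the 27th of each month.
Next: July 2032 → Jul 27 2032.
Next: August 2032 → Aug 27 2032.
September 2032: Sep 27 2032.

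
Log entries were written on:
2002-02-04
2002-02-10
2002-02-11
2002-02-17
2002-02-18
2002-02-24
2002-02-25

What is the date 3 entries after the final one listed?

2002-03-10

Gaps: 6, 1, 6, 1, 6, 1 days — not constant, but cyclic with period 2.
The events fall on every Monday and Sunday.
Next Sunday: 2002-03-03.
Next Monday: 2002-03-04.
The following Sunday is 2002-03-10.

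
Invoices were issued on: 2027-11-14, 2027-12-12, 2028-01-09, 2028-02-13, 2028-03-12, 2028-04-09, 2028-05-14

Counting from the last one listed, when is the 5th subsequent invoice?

2028-10-08

These are Sundays at 28- or 35-day spacing (28, 28, 35, 28, 28, 35).
The pattern: 2nd Sunday of the month.
June 2028 — 2nd Sunday is 2028-06-11.
July 2028 — 2nd Sunday is 2028-07-09.
2nd Sunday of August 2028: 2028-08-13.
2nd Sunday of September 2028: 2028-09-10.
October 2028 — 2nd Sunday is 2028-10-08.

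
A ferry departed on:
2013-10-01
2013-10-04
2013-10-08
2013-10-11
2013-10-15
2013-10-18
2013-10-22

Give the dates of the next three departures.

2013-10-25, 2013-10-29, 2013-11-01

The gap pattern 3, 4, 3, 4, 3, 4 repeats every 2 events.
These are the Tuesdays and Fridays of each week.
The following Friday is 2013-10-25.
The following Tuesday is 2013-10-29.
The following Friday is 2013-11-01.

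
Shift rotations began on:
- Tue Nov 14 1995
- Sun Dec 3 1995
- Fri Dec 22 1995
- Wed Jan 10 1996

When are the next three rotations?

Mon Jan 29 1996, Sat Feb 17 1996, Thu Mar 7 1996

Every event comes 19 days after the last (19, 19, 19).
Wed Jan 10 1996 + 19 days = Mon Jan 29 1996.
Mon Jan 29 1996 + 19 days = Sat Feb 17 1996.
Sat Feb 17 1996 + 19 days = Thu Mar 7 1996.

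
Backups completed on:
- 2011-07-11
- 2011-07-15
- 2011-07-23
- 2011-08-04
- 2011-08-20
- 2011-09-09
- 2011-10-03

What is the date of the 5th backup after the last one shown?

Gaps: 4, 8, 12, 16, 20, 24 days — each gap is 4 larger than the previous one.
Next gap: 28 days. 2011-10-03 + 28 days = 2011-10-31.
Next gap: 32 days. 2011-10-31 + 32 days = 2011-12-02.
Next gap: 36 days. 2011-12-02 + 36 days = 2012-01-07.
Next gap: 40 days. 2012-01-07 + 40 days = 2012-02-16.
Next gap: 44 days. 2012-02-16 + 44 days = 2012-03-31.

2012-03-31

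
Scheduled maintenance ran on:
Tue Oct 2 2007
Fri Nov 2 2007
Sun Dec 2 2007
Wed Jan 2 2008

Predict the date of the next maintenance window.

The day-of-month is always 2 (31, 30, 31 days between events).
So this recurs on the 2nd of each month.
Next: February 2008 → Sat Feb 2 2008.

Sat Feb 2 2008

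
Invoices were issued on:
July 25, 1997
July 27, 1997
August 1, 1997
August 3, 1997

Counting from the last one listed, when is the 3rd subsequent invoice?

The gap pattern 2, 5, 2 repeats every 2 events.
These are the Fridays and Sundays of each week.
The following Friday is August 8, 1997.
The following Sunday is August 10, 1997.
The following Friday is August 15, 1997.

August 15, 1997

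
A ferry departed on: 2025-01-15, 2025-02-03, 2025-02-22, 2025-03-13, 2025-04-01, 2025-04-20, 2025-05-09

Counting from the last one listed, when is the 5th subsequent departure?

2025-08-12

Every event comes 19 days after the last (19, 19, 19, 19, 19, 19).
2025-05-09 + 19 days = 2025-05-28.
2025-05-28 + 19 days = 2025-06-16.
2025-06-16 + 19 days = 2025-07-05.
2025-07-05 + 19 days = 2025-07-24.
2025-07-24 + 19 days = 2025-08-12.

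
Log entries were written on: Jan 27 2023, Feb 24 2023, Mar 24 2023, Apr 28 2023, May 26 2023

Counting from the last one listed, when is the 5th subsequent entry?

Gaps: 28, 28, 35, 28 days — a mix of 28 and 35. Every date is a Friday.
Each is the 4th Friday of its month.
June 2023 — 4th Friday is Jun 23 2023.
4th Friday of July 2023: Jul 28 2023.
August 2023 — 4th Friday is Aug 25 2023.
September 2023 — 4th Friday is Sep 22 2023.
October 2023 — 4th Friday is Oct 27 2023.

Oct 27 2023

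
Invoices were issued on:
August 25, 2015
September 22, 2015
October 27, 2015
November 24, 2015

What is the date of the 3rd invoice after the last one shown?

February 23, 2016

Gaps: 28, 35, 28 days — a mix of 28 and 35. Every date is a Tuesday.
Each is the 4th Tuesday of its month.
December 2015 — 4th Tuesday is December 22, 2015.
January 2016 — 4th Tuesday is January 26, 2016.
February 2016 — 4th Tuesday is February 23, 2016.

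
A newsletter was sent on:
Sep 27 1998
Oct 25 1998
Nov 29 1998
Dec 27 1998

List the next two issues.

Jan 31 1999, Feb 28 1999

Every date is a Sunday; gaps 28, 35, 28 days.
Each is the last Sunday of its month (at least one falls on the 29th or later, ruling out '4th Sunday').
Last Sunday of January 1999: Jan 31 1999.
February 1999 ends with Sunday Feb 28 1999.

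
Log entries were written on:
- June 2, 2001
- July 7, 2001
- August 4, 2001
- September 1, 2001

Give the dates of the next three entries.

All dates are Saturdays, 35, 28, 28 days apart.
Specifically, the 1st Saturday of each month.
1st Saturday of October 2001: October 6, 2001.
1st Saturday of November 2001: November 3, 2001.
1st Saturday of December 2001: December 1, 2001.

October 6, 2001; November 3, 2001; December 1, 2001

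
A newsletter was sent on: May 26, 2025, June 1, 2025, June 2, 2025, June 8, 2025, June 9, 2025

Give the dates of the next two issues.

Gaps: 6, 1, 6, 1 days — not constant, but cyclic with period 2.
The events fall on every Monday and Sunday.
Next Sunday: June 15, 2025.
Next Monday: June 16, 2025.

June 15, 2025; June 16, 2025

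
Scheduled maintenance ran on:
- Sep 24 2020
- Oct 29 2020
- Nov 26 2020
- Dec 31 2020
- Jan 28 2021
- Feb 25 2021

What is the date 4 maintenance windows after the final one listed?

Jun 24 2021

All Thursdays; the gaps (35, 28, 35, 28, 28) vary with month length.
This is the last Thursday of each month.
Last Thursday of March 2021: Mar 25 2021.
Last Thursday of April 2021: Apr 29 2021.
Last Thursday of May 2021: May 27 2021.
Last Thursday of June 2021: Jun 24 2021.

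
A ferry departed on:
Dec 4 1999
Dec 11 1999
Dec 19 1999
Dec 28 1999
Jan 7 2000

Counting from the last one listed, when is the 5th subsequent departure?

Mar 12 2000

The spacing grows by 1 each time: 7, 8, 9, 10 days.
Next gap: 11 days. Jan 7 2000 + 11 days = Jan 18 2000.
Next gap: 12 days. Jan 18 2000 + 12 days = Jan 30 2000.
Next gap: 13 days. Jan 30 2000 + 13 days = Feb 12 2000.
Next gap: 14 days. Feb 12 2000 + 14 days = Feb 26 2000.
Next gap: 15 days. Feb 26 2000 + 15 days = Mar 12 2000.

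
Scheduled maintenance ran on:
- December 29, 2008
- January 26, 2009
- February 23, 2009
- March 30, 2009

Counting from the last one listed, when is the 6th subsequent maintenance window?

September 28, 2009

These are Mondays with 28, 28, 35-day gaps.
Each is the final Monday of its month — December 29, 2008 is past the 28th, so '4th Monday' doesn't fit.
April 2009 ends with Monday April 27, 2009.
Last Monday of May 2009: May 25, 2009.
Last Monday of June 2009: June 29, 2009.
Last Monday of July 2009: July 27, 2009.
Last Monday of August 2009: August 31, 2009.
September 2009 ends with Monday September 28, 2009.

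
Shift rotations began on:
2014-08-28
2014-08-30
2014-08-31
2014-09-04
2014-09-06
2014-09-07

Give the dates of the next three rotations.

The gap pattern 2, 1, 4, 2, 1 repeats every 3 events.
These are the Thursdays, Saturdays and Sundays of each week.
The following Thursday is 2014-09-11.
The following Saturday is 2014-09-13.
Next Sunday: 2014-09-14.

2014-09-11, 2014-09-13, 2014-09-14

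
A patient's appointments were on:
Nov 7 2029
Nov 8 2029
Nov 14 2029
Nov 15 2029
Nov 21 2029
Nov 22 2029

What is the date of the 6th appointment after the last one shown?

Every event lands on a Wednesday or Thursday (gaps cycle 1, 6, 1, 6, 1).
So the schedule is: every Wednesday and Thursday.
The following Wednesday is Nov 28 2029.
The following Thursday is Nov 29 2029.
The following Wednesday is Dec 5 2029.
The following Thursday is Dec 6 2029.
Next Wednesday: Dec 12 2029.
Next Thursday: Dec 13 2029.

Dec 13 2029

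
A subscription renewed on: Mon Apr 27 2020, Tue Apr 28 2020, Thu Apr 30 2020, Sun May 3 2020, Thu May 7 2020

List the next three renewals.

Tue May 12 2020, Mon May 18 2020, Mon May 25 2020

The spacing grows by 1 each time: 1, 2, 3, 4 days.
Next gap: 5 days. Thu May 7 2020 + 5 days = Tue May 12 2020.
Next gap: 6 days. Tue May 12 2020 + 6 days = Mon May 18 2020.
Next gap: 7 days. Mon May 18 2020 + 7 days = Mon May 25 2020.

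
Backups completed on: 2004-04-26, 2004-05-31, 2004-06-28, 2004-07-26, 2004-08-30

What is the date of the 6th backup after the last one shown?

2005-02-28

All Mondays; the gaps (35, 28, 28, 35) vary with month length.
This is the last Monday of each month.
Last Monday of September 2004: 2004-09-27.
October 2004 ends with Monday 2004-10-25.
November 2004 ends with Monday 2004-11-29.
Last Monday of December 2004: 2004-12-27.
Last Monday of January 2005: 2005-01-31.
February 2005 ends with Monday 2005-02-28.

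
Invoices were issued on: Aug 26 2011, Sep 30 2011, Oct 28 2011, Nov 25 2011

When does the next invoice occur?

Dec 30 2011

Every date is a Friday; gaps 35, 28, 28 days.
Each is the last Friday of its month (at least one falls on the 29th or later, ruling out '4th Friday').
December 2011 ends with Friday Dec 30 2011.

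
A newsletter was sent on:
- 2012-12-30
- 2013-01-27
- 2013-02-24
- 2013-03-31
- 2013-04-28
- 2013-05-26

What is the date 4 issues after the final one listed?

All Sundays; the gaps (28, 28, 35, 28, 28) vary with month length.
This is the last Sunday of each month.
June 2013 ends with Sunday 2013-06-30.
July 2013 ends with Sunday 2013-07-28.
August 2013 ends with Sunday 2013-08-25.
Last Sunday of September 2013: 2013-09-29.

2013-09-29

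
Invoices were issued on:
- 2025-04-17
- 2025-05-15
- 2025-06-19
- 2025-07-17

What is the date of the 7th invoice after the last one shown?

2026-02-19

Gaps: 28, 35, 28 days — a mix of 28 and 35. Every date is a Thursday.
Each is the 3rd Thursday of its month.
3rd Thursday of August 2025: 2025-08-21.
3rd Thursday of September 2025: 2025-09-18.
October 2025 — 3rd Thursday is 2025-10-16.
November 2025 — 3rd Thursday is 2025-11-20.
December 2025 — 3rd Thursday is 2025-12-18.
3rd Thursday of January 2026: 2026-01-15.
February 2026 — 3rd Thursday is 2026-02-19.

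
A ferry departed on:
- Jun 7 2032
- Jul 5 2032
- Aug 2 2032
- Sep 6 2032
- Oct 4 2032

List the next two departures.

Nov 1 2032, Dec 6 2032

All dates are Mondays, 28, 28, 35, 28 days apart.
Specifically, the 1st Monday of each month.
1st Monday of November 2032: Nov 1 2032.
1st Monday of December 2032: Dec 6 2032.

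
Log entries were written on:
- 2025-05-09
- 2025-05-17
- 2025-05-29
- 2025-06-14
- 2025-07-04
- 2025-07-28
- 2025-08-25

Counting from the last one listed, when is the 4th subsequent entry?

2026-01-24

The spacing grows by 4 each time: 8, 12, 16, 20, 24, 28 days.
Next gap: 32 days. 2025-08-25 + 32 days = 2025-09-26.
Next gap: 36 days. 2025-09-26 + 36 days = 2025-11-01.
Next gap: 40 days. 2025-11-01 + 40 days = 2025-12-11.
Next gap: 44 days. 2025-12-11 + 44 days = 2026-01-24.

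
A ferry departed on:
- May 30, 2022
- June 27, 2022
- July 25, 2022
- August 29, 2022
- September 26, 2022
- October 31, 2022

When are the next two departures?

November 28, 2022; December 26, 2022

All Mondays; the gaps (28, 28, 35, 28, 35) vary with month length.
This is the last Monday of each month.
Last Monday of November 2022: November 28, 2022.
December 2022 ends with Monday December 26, 2022.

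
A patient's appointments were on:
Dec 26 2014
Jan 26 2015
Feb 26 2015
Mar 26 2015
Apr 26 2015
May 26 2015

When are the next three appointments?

Jun 26 2015, Jul 26 2015, Aug 26 2015

The day-of-month is always 26 (31, 31, 28, 31, 30 days between events).
So this recurs on the 26th of each month.
June 2015: Jun 26 2015.
Next: July 2015 → Jul 26 2015.
August 2015: Aug 26 2015.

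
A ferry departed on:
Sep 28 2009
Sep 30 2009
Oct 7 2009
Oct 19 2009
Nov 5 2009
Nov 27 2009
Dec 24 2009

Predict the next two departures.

The spacing grows by 5 each time: 2, 7, 12, 17, 22, 27 days.
Next gap: 32 days. Dec 24 2009 + 32 days = Jan 25 2010.
Next gap: 37 days. Jan 25 2010 + 37 days = Mar 3 2010.

Jan 25 2010, Mar 3 2010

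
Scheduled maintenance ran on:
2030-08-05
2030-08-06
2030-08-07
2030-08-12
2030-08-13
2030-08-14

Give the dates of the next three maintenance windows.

Gaps: 1, 1, 5, 1, 1 days — not constant, but cyclic with period 3.
The events fall on every Monday, Tuesday and Wednesday.
Next Monday: 2030-08-19.
Next Tuesday: 2030-08-20.
Next Wednesday: 2030-08-21.

2030-08-19, 2030-08-20, 2030-08-21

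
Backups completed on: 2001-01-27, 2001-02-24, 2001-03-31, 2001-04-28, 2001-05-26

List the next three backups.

2001-06-30, 2001-07-28, 2001-08-25

All Saturdays; the gaps (28, 35, 28, 28) vary with month length.
This is the last Saturday of each month.
June 2001 ends with Saturday 2001-06-30.
July 2001 ends with Saturday 2001-07-28.
August 2001 ends with Saturday 2001-08-25.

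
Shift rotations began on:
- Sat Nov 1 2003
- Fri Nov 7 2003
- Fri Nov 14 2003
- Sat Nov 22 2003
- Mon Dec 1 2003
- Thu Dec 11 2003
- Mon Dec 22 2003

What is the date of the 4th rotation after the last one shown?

Gaps: 6, 7, 8, 9, 10, 11 days — each gap is 1 larger than the previous one.
Next gap: 12 days. Mon Dec 22 2003 + 12 days = Sat Jan 3 2004.
Next gap: 13 days. Sat Jan 3 2004 + 13 days = Fri Jan 16 2004.
Next gap: 14 days. Fri Jan 16 2004 + 14 days = Fri Jan 30 2004.
Next gap: 15 days. Fri Jan 30 2004 + 15 days = Sat Feb 14 2004.

Sat Feb 14 2004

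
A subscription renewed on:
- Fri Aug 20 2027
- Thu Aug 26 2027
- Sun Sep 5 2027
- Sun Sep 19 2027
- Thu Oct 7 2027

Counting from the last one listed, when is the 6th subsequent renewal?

Sun Apr 16 2028

Intervals are 6, 10, 14, 18 days — an arithmetic progression with common difference 4.
Next gap: 22 days. Thu Oct 7 2027 + 22 days = Fri Oct 29 2027.
Next gap: 26 days. Fri Oct 29 2027 + 26 days = Wed Nov 24 2027.
Next gap: 30 days. Wed Nov 24 2027 + 30 days = Fri Dec 24 2027.
Next gap: 34 days. Fri Dec 24 2027 + 34 days = Thu Jan 27 2028.
Next gap: 38 days. Thu Jan 27 2028 + 38 days = Sun Mar 5 2028.
Next gap: 42 days. Sun Mar 5 2028 + 42 days = Sun Apr 16 2028.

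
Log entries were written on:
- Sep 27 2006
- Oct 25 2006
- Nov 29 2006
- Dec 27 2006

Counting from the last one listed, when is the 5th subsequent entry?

These are Wednesdays with 28, 35, 28-day gaps.
Each is the final Wednesday of its month — Nov 29 2006 is past the 28th, so '4th Wednesday' doesn't fit.
Last Wednesday of January 2007: Jan 31 2007.
Last Wednesday of February 2007: Feb 28 2007.
March 2007 ends with Wednesday Mar 28 2007.
April 2007 ends with Wednesday Apr 25 2007.
May 2007 ends with Wednesday May 30 2007.

May 30 2007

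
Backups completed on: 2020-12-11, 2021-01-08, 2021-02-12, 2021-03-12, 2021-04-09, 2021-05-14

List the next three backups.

2021-06-11, 2021-07-09, 2021-08-13

All dates are Fridays, 28, 35, 28, 28, 35 days apart.
Specifically, the 2nd Friday of each month.
June 2021 — 2nd Friday is 2021-06-11.
2nd Friday of July 2021: 2021-07-09.
2nd Friday of August 2021: 2021-08-13.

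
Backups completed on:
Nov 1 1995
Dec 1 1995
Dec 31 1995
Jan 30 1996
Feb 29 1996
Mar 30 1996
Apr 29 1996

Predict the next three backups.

May 29 1996, Jun 28 1996, Jul 28 1996

Every event comes 30 days after the last (30, 30, 30, 30, 30, 30).
Apr 29 1996 + 30 days = May 29 1996.
May 29 1996 + 30 days = Jun 28 1996.
Jun 28 1996 + 30 days = Jul 28 1996.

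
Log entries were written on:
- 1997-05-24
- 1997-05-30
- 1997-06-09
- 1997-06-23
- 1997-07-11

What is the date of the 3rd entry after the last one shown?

1997-09-27

Gaps: 6, 10, 14, 18 days — each gap is 4 larger than the previous one.
Next gap: 22 days. 1997-07-11 + 22 days = 1997-08-02.
Next gap: 26 days. 1997-08-02 + 26 days = 1997-08-28.
Next gap: 30 days. 1997-08-28 + 30 days = 1997-09-27.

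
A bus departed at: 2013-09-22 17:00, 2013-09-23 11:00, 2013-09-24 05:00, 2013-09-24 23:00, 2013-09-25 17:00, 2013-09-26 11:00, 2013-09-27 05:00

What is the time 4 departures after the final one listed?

Gaps: 18, 18, 18, 18, 18, 18 hours — each event is 18 hours after the previous one.
2013-09-27 05:00 + 18 h = 2013-09-27 23:00.
2013-09-27 23:00 + 18 h = 2013-09-28 17:00.
2013-09-28 17:00 + 18 h = 2013-09-29 11:00.
2013-09-29 11:00 + 18 h = 2013-09-30 05:00.

2013-09-30 05:00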